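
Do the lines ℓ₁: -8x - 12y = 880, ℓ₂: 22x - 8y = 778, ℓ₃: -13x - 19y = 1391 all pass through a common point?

Yes

Lines aᵢx + bᵢy = cᵢ with pairwise distinct directions are concurrent exactly when det[aᵢ bᵢ cᵢ] = 0.
Here the determinant is 0.
It vanishes, so the lines are concurrent at (7, -78).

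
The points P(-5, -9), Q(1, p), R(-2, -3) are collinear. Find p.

Collinearity: (Q − P) must be parallel to (R − P) = (3, 6).
Cross-multiplying the components: (p − (-9))·(3) = (6)·(6).
Solving gives p = 3.

3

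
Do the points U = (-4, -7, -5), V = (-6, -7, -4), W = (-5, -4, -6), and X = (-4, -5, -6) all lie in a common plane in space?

Yes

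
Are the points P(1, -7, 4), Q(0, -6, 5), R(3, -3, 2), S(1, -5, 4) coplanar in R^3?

Yes

With P as base: PQ = (-1, 1, 1), PR = (2, 4, -2), PS = (0, 2, 0).
PR × PS = (4, 0, 4).
PQ · (PR × PS) = 0.
The scalar triple product vanishes, so the four points are coplanar.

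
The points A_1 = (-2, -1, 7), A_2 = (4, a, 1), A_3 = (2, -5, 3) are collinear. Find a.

Direction A_1A_3 = (4, -4, -4). From the x-coordinate of A_2, the parameter along the line is τ = (4 − (-2))/4 = 3/2.
Then a = (-1) + 3/2·(-4) = -7.

-7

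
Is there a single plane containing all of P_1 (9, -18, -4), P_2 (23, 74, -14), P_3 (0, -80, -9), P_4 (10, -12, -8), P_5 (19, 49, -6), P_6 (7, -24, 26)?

The plane through P_1, P_2, P_3 has normal n = P_1P_2 × P_1P_3 = (-1080, 160, -40) and equation n·P = -12440.
Checking the remaining points: n·P_4 = -12400, n·P_5 = -12440, n·P_6 = -12440.
Since n·P_4 = -12400 ≠ -12440, P_4 is off the plane and the points are not all coplanar.

No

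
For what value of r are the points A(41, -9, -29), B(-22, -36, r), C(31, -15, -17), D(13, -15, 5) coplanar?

Coplanarity ⇔ det[AB; AC; AD] = 0.
Expanding, this is linear in r: (-108)r + (5076) = 0.
So r = 47.

47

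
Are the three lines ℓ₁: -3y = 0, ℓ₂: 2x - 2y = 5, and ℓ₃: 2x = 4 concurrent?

No

Lines aᵢx + bᵢy = cᵢ with pairwise distinct directions are concurrent exactly when det[aᵢ bᵢ cᵢ] = 0.
Here the determinant is -6.
Nonzero, so no common point exists.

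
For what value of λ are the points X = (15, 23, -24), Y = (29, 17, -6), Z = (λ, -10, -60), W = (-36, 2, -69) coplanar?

-33

Normal to plane XYW: n = (648, -288, -600); plane equation n·P = 17496.
Requiring n·Z = 17496: (648)λ + (38880) = 17496.
So λ = -33.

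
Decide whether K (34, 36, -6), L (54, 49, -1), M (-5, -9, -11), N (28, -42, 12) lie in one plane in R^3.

A normal to the plane through K, L, M is n = KL × KM = (160, -95, -393).
The plane has equation n·P = 4378. For N: n·N = 3754.
3754 ≠ 4378, so N is off the plane.

No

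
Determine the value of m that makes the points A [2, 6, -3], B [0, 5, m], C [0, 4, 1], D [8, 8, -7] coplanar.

-1

Coplanarity ⇔ det[AB; AC; AD] = 0.
Expanding, this is linear in m: (8)m + (8) = 0.
So m = -1.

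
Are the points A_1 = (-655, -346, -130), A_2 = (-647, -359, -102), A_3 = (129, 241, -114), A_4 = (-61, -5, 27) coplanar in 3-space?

No

The four points are coplanar iff the 3×3 determinant with rows A_1A_2, A_1A_3, A_1A_4 is zero.
Rows: (8, -13, 28), (784, 587, 16), (594, 341, 157).
Expanding along the first row: (8)(86703) − (-13)(113584) + (28)(-81334) = -107136.
Nonzero ⇒ not coplanar.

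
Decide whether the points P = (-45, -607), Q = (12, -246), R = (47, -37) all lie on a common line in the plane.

PQ = (57, 361), PR = (92, 570).
det[PQ; PR] = (57)(570) − (361)(92) = -722.
The determinant is nonzero, so they are not collinear.

No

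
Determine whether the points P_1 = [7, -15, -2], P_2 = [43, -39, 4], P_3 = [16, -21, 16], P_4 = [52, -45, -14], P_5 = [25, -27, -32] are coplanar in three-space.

The plane through P_1, P_2, P_3 has normal n = P_1P_2 × P_1P_3 = (-396, -594, 0) and equation n·P = 6138.
Checking the remaining points: n·P_4 = 6138, n·P_5 = 6138.
All equal 6138, so all 5 points lie in one plane.

Yes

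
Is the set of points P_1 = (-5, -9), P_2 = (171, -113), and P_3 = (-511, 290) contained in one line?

P_1P_2 = (176, -104), P_1P_3 = (-506, 299).
Checking proportionality: P_1P_3 = -23/8·P_1P_2, so the vectors are parallel and the points are collinear.

Yes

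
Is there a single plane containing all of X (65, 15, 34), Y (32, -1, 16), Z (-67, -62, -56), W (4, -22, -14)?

The four points are coplanar iff the 3×3 determinant with rows XY, XZ, XW is zero.
Rows: (-33, -16, -18), (-132, -77, -90), (-61, -37, -48).
Expanding along the first row: (-33)(366) − (-16)(846) + (-18)(187) = -1908.
Nonzero ⇒ not coplanar.

No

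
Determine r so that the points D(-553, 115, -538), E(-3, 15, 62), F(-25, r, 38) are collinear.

19

Collinearity requires DE × DF = 0; each component is linear in r.
The x-component gives (-600)r + (11400) = 0, so r = 19.
The remaining components then also vanish.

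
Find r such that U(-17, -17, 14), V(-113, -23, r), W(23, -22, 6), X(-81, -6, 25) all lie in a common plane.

44

Normal to plane UWX: n = (33, 72, 120); plane equation n·P = -105.
Requiring n·V = -105: (120)r + (-5385) = -105.
So r = 44.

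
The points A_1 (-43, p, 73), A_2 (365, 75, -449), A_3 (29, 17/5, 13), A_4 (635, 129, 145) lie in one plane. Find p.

Coplanarity ⇔ det[A_1A_2; A_1A_3; A_1A_4] = 0.
Expanding, this is linear in p: (-324324)p + (-19135116/5) = 0.
So p = -59/5.

-59/5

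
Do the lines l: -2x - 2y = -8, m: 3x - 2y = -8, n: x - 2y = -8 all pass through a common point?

Yes

Intersecting l and m: solving the 2×2 system gives (x, y) = (0, 4).
Substitute into n: (1)(0) + (-2)(4) = -8.
This equals -8, so (0, 4) lies on all three lines and they are concurrent.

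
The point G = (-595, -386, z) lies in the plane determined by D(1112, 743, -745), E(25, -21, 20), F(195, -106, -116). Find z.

462

A normal to the plane is n = DE × DF = (168929, -17782, 222275).
G lies in the plane iff n · DG = 0.
This gives (222275)z + (-102691050) = 0, so z = 462.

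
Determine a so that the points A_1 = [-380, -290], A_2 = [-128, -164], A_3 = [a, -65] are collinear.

The three points are collinear iff det[A_1A_2; A_1A_3] = 0.
This determinant is linear in a: (-126)a + (8820) = 0, so a = 70.

70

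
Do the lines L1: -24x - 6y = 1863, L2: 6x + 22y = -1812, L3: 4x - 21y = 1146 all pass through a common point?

No

Lines aᵢx + bᵢy = cᵢ with pairwise distinct directions are concurrent exactly when det[aᵢ bᵢ cᵢ] = 0.
Here the determinant is -5778.
Nonzero, so no common point exists.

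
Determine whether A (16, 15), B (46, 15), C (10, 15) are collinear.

AB = (30, 0), AC = (-6, 0).
Twice the signed area of △ABC is (30)(0) − (0)(-6) = 0.
The triangle is degenerate (zero area), so the points are collinear.

Yes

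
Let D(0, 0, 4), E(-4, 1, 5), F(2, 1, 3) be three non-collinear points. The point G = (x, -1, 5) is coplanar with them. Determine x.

-2

The plane through D, E, F has equation −2x − 2y − 6z = -24.
Substituting G: (-2)x + (-28) = -24, so x = -2.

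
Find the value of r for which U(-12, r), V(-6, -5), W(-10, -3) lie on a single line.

The three points are collinear iff det[UV; UW] = 0.
This determinant is linear in r: (-4)r + (-8) = 0, so r = -2.

-2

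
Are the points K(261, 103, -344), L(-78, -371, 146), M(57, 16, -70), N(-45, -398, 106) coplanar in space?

Yes

With K as base: KL = (-339, -474, 490), KM = (-204, -87, 274), KN = (-306, -501, 450).
KM × KN = (98124, 7956, 75582).
KL · (KM × KN) = 0.
The scalar triple product vanishes, so the four points are coplanar.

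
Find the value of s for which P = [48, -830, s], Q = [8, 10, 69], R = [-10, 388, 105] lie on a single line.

-11

Collinearity requires PQ × PR = 0; each component is linear in s.
The x-component gives (378)s + (4158) = 0, so s = -11.
The remaining components then also vanish.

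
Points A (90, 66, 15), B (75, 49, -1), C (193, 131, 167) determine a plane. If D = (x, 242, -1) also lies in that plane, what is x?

154

Coplanarity requires AB · (AC × AD) = 0.
AB = (-15, -17, -16), AC = (103, 65, 152); the triple product is linear in x with coefficient -1544 and constant term 237776.
Setting it to zero: x = 154.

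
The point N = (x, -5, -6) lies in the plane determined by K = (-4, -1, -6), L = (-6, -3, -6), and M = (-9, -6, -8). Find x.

A normal to the plane is n = KL × KM = (4, -4, 0).
N lies in the plane iff n · KN = 0.
This gives (4)x + (32) = 0, so x = -8.

-8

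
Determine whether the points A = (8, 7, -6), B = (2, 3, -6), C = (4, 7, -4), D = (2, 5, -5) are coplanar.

A normal to the plane through A, B, C is n = AB × AC = (-8, 12, -16).
The plane has equation n·P = 116. For D: n·D = 124.
124 ≠ 116, so D is off the plane.

No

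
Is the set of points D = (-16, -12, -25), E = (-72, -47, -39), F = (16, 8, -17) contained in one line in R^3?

DE = (-56, -35, -14), DF = (32, 20, 8).
Each component of DF is -4/7 times the corresponding component of DE, so DF = -4/7·DE and the points are collinear.

Yes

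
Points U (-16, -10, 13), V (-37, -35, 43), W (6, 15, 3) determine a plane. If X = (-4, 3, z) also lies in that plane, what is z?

19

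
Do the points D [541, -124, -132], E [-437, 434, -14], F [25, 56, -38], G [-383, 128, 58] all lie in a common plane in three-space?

No

With D as base: DE = (-978, 558, 118), DF = (-516, 180, 94), DG = (-924, 252, 190).
DF × DG = (10512, 11184, 36288).
DE · (DF × DG) = 241920.
Since 241920 ≠ 0, the four points are not coplanar.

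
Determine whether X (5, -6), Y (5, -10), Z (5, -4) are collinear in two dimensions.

XY = (0, -4), XZ = (0, 2).
det[XY; XZ] = (0)(2) − (-4)(0) = 0.
The determinant is zero, so the points are collinear.

Yes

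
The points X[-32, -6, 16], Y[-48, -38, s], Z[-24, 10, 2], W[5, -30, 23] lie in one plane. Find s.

44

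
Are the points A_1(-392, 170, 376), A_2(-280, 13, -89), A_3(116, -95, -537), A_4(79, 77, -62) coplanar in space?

Yes

A normal to the plane through A_1, A_2, A_3 is n = A_1A_2 × A_1A_3 = (20116, -133964, 50076).
The plane has equation n·P = -11830776. For A_4: n·A_4 = -11830776.
Equal, so A_4 lies in the plane and all four are coplanar.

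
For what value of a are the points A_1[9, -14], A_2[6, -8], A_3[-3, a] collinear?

10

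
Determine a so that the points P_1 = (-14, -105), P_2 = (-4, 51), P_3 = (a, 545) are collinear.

Collinearity: (P_3 − P_1) must be parallel to (P_2 − P_1) = (10, 156).
Cross-multiplying the components: (a − (-14))·(156) = (650)·(10).
Solving gives a = 83/3.

83/3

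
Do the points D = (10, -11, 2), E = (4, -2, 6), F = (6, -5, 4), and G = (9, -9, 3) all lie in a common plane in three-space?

No

A normal to the plane through D, E, F is n = DE × DF = (-6, -4, 0).
The plane has equation n·P = -16. For G: n·G = -18.
-18 ≠ -16, so G is off the plane.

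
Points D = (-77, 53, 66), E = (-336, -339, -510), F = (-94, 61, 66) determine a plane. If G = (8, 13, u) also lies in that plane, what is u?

66

The plane through D, E, F has equation 4608x + 9792y − 8736z = -412416.
Substituting G: (-8736)u + (164160) = -412416, so u = 66.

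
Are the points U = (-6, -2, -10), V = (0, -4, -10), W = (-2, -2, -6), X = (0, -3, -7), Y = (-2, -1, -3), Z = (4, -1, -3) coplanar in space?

No

The plane through U, V, W has normal n = UV × UW = (-8, -24, 8) and equation n·P = 16.
Checking the remaining points: n·X = 16, n·Y = 16, n·Z = -32.
Since n·Z = -32 ≠ 16, Z is off the plane and the points are not all coplanar.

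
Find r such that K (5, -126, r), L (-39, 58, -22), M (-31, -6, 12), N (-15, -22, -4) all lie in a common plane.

39

Coplanarity ⇔ det[KL; KM; KN] = 0.
Expanding, this is linear in r: (-896)r + (34944) = 0.
So r = 39.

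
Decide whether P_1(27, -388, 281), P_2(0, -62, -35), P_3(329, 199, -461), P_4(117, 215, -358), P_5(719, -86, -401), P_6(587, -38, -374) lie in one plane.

The plane through P_1, P_2, P_3 has normal n = P_1P_2 × P_1P_3 = (-56400, -115466, -114301) and equation n·P = 11159427.
Checking the remaining points: n·P_4 = 9495768, n·P_5 = 15213177, n·P_6 = 14029482.
Since n·P_4 = 9495768 ≠ 11159427, P_4 is off the plane and the points are not all coplanar.

No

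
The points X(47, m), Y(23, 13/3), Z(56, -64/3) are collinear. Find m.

-43/3

Collinearity: (X − Y) must be parallel to (Z − Y) = (33, -77/3).
Cross-multiplying the components: (m − 13/3)·(33) = (24)·(-77/3).
Solving gives m = -43/3.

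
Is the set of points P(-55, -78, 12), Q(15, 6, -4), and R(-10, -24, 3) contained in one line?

No

PQ = (70, 84, -16), PR = (45, 54, -9).
PQ × PR = (108, -90, 0).
The cross product is nonzero, so the points do not lie on one line.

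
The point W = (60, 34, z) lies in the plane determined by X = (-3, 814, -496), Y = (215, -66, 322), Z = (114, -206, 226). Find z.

A normal to the plane is n = XY × XZ = (199000, -61690, -119400).
W lies in the plane iff n · XW = 0.
This gives (-119400)z + (1432800) = 0, so z = 12.

12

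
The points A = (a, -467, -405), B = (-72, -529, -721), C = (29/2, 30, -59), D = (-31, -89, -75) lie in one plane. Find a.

-115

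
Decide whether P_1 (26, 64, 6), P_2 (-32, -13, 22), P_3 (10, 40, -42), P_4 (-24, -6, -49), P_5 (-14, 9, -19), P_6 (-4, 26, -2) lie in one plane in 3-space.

No

The plane through P_1, P_2, P_3 has normal n = P_1P_2 × P_1P_3 = (4080, -3040, 160) and equation n·P = -87520.
Checking the remaining points: n·P_4 = -87520, n·P_5 = -87520, n·P_6 = -95680.
Since n·P_6 = -95680 ≠ -87520, P_6 is off the plane and the points are not all coplanar.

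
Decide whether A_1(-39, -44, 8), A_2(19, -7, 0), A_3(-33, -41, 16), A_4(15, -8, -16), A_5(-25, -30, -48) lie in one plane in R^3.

Yes

The plane through A_1, A_2, A_3 has normal n = A_1A_2 × A_1A_3 = (320, -512, -48) and equation n·P = 9664.
Checking the remaining points: n·A_4 = 9664, n·A_5 = 9664.
All equal 9664, so all 5 points lie in one plane.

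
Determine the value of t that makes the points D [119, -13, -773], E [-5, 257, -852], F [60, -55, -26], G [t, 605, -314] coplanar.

Normal to plane DEF: n = (198372, 97289, 21138); plane equation n·P = 6001837.
Requiring n·G = 6001837: (198372)t + (52222513) = 6001837.
So t = -233.

-233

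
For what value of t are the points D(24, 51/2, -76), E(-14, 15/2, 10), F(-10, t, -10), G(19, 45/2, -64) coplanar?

39/2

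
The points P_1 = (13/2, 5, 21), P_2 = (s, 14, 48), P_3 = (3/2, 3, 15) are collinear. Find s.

Collinearity requires P_1P_2 × P_1P_3 = 0; each component is linear in s.
The y-component gives (6)s + (-174) = 0, so s = 29.
The remaining components then also vanish.

29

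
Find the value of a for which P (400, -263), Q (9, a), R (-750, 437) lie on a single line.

Collinearity: (Q − P) must be parallel to (R − P) = (-1150, 700).
Cross-multiplying the components: (a − (-263))·(-1150) = (-391)·(700).
Solving gives a = -25.

-25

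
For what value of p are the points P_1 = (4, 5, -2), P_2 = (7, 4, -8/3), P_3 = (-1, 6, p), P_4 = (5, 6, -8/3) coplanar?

Normal to plane P_1P_2P_4: n = (4/3, 4/3, 4); plane equation n·P = 4.
Requiring n·P_3 = 4: (4)p + (20/3) = 4.
So p = -2/3.

-2/3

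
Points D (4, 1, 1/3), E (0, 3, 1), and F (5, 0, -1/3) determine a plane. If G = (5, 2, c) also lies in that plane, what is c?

The plane through D, E, F has equation −(2/3)x − 2y + 2z = -4.
Substituting G: (2)c + (-22/3) = -4, so c = 5/3.

5/3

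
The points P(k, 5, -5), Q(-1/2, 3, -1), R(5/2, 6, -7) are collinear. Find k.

Direction QR = (3, 3, -6). From the y-coordinate of P, the parameter along the line is τ = (5 − 3)/3 = 2/3.
Then k = (-1/2) + 2/3·(3) = 3/2.

3/2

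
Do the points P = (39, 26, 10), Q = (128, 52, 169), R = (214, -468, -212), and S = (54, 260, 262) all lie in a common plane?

With P as base: PQ = (89, 26, 159), PR = (175, -494, -222), PS = (15, 234, 252).
PR × PS = (-72540, -47430, 48360).
PQ · (PR × PS) = 0.
The scalar triple product vanishes, so the four points are coplanar.

Yes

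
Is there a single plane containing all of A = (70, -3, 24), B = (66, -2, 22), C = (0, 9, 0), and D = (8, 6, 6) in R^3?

Yes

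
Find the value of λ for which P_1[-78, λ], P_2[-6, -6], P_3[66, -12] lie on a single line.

0

The three points are collinear iff det[P_1P_2; P_1P_3] = 0.
This determinant is linear in λ: (72)λ + (0) = 0, so λ = 0.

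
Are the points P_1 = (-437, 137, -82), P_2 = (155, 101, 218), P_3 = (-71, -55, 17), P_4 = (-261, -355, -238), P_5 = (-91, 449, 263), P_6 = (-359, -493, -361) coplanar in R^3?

Yes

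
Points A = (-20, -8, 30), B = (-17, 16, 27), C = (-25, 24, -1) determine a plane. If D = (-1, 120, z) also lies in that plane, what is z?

23

The plane through A, B, C has equation −648x + 108y + 216z = 18576.
Substituting D: (216)z + (13608) = 18576, so z = 23.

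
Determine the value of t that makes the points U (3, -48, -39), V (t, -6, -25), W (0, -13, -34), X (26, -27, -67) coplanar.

-7

The points are coplanar iff UV · (UW × UX) = 0.
Expanding, this is linear in t: (-1085)t + (-7595) = 0.
So t = -7.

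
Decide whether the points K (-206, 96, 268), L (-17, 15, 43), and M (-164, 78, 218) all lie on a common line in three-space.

KL = (189, -81, -225), KM = (42, -18, -50).
Each component of KM is 2/9 times the corresponding component of KL, so KM = 2/9·KL and the points are collinear.

Yes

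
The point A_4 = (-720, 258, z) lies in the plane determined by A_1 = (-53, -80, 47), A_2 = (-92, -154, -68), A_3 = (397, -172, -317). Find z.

Coplanarity requires A_1A_2 · (A_1A_3 × A_1A_4) = 0.
A_1A_2 = (-39, -74, -115), A_1A_3 = (450, -92, -364); the triple product is linear in z with coefficient 36888 and constant term -34932936.
Setting it to zero: z = 947.

947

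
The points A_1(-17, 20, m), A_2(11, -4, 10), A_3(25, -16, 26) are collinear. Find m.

-22

Direction A_2A_3 = (14, -12, 16). From the x-coordinate of A_1, the parameter along the line is τ = (-17 − 11)/14 = -2.
Then m = 10 + (-2)·(16) = -22.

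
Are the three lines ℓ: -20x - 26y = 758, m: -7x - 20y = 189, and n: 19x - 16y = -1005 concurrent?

Yes

The three lines meet at one point iff the augmented coefficient matrix [aᵢ bᵢ cᵢ] has rank < 3, i.e. its determinant vanishes.
Here the determinant is 0.
It vanishes, so the lines are concurrent at (-47, 7).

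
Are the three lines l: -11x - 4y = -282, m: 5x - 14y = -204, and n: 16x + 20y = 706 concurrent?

No

Lines aᵢx + bᵢy = cᵢ with pairwise distinct directions are concurrent exactly when det[aᵢ bᵢ cᵢ] = 0.
Here the determinant is -348.
Nonzero, so no common point exists.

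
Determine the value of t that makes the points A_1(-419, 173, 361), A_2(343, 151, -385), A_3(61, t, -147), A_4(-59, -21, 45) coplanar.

Normal to plane A_1A_2A_4: n = (-137772, -27768, -139908); plane equation n·P = 2415816.
Requiring n·A_3 = 2415816: (-27768)t + (12162384) = 2415816.
So t = 351.

351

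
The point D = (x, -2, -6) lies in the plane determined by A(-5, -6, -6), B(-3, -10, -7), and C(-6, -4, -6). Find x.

A normal to the plane is n = AB × AC = (2, 1, 0).
D lies in the plane iff n · AD = 0.
This gives (2)x + (14) = 0, so x = -7.

-7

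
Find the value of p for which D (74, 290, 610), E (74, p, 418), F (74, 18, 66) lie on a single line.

Direction DF = (0, -272, -544). From the z-coordinate of E, the parameter along the line is τ = (418 − 610)/(-544) = 6/17.
Then p = 290 + 6/17·(-272) = 194.

194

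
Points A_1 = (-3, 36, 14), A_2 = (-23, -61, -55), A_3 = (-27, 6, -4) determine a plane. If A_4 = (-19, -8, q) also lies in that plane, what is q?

Coplanarity requires A_1A_2 · (A_1A_3 × A_1A_4) = 0.
A_1A_2 = (-20, -97, -69), A_1A_3 = (-24, -30, -18); the triple product is linear in q with coefficient -1728 and constant term -27648.
Setting it to zero: q = -16.

-16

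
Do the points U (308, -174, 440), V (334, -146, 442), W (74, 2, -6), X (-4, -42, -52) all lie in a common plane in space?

Yes

A normal to the plane through U, V, W is n = UV × UW = (-12840, 11128, 11128).
The plane has equation n·P = -994672. For X: n·X = -994672.
Equal, so X lies in the plane and all four are coplanar.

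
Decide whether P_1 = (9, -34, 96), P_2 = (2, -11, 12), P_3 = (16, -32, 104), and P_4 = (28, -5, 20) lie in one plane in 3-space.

No

The four points are coplanar iff the 3×3 determinant with rows P_1P_2, P_1P_3, P_1P_4 is zero.
Rows: (-7, 23, -84), (7, 2, 8), (19, 29, -76).
Expanding along the first row: (-7)(-384) − (23)(-684) + (-84)(165) = 4560.
Nonzero ⇒ not coplanar.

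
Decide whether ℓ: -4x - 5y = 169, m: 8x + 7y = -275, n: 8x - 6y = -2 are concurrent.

Yes

Intersecting ℓ and m: solving the 2×2 system gives (x, y) = (-16, -21).
Substitute into n: (8)(-16) + (-6)(-21) = -2.
This equals -2, so (-16, -21) lies on all three lines and they are concurrent.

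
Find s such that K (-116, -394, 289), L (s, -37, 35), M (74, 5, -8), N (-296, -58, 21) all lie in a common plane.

Normal to plane KMN: n = (-7140, 104380, 135660); plane equation n·P = -1091740.
Requiring n·L = -1091740: (-7140)s + (886040) = -1091740.
So s = 277.

277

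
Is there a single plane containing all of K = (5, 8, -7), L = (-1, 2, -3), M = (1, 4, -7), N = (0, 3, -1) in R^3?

The four points are coplanar iff the 3×3 determinant with rows KL, KM, KN is zero.
Rows: (-6, -6, 4), (-4, -4, 0), (-5, -5, 6).
Expanding along the first row: (-6)(-24) − (-6)(-24) + (4)(0) = 0.
Zero determinant ⇒ coplanar.

Yes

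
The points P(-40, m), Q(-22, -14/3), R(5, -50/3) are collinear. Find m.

The three points are collinear iff det[PQ; PR] = 0.
This determinant is linear in m: (27)m + (-90) = 0, so m = 10/3.

10/3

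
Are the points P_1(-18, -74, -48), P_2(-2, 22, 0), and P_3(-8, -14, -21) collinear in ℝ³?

No

P_1P_2 = (16, 96, 48), P_1P_3 = (10, 60, 27).
Comparing components 2 and 3: (96)(27) − (48)(60) = -288 ≠ 0, so P_1P_2 and P_1P_3 are not parallel and the points are not collinear.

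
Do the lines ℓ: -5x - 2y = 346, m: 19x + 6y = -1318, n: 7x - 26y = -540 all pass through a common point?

Intersecting ℓ and m: solving the 2×2 system gives (x, y) = (-70, 2).
Substitute into n: (7)(-70) + (-26)(2) = -542.
But n requires -540 ≠ -542, so the three lines have no common point.

No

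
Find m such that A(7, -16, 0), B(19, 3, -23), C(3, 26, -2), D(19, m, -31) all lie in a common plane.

Coplanarity ⇔ det[AB; AC; AD] = 0.
Expanding, this is linear in m: (116)m + (-4988) = 0.
So m = 43.

43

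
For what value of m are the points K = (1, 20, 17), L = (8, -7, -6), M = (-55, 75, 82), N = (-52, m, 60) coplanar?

The points are coplanar iff KL · (KM × KN) = 0.
Expanding, this is linear in m: (833)m + (-39151) = 0.
So m = 47.

47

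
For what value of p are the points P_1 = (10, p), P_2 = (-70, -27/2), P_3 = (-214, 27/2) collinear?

-57/2

The three points are collinear iff det[P_1P_2; P_1P_3] = 0.
This determinant is linear in p: (-144)p + (-4104) = 0, so p = -57/2.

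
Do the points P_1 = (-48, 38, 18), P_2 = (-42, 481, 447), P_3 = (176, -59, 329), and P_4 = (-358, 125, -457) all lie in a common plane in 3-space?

Yes

With P_1 as base: P_1P_2 = (6, 443, 429), P_1P_3 = (224, -97, 311), P_1P_4 = (-310, 87, -475).
P_1P_3 × P_1P_4 = (19018, 9990, -10582).
P_1P_2 · (P_1P_3 × P_1P_4) = 0.
The scalar triple product vanishes, so the four points are coplanar.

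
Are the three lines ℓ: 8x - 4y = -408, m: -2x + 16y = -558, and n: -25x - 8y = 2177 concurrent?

Yes

Lines aᵢx + bᵢy = cᵢ with pairwise distinct directions are concurrent exactly when det[aᵢ bᵢ cᵢ] = 0.
Here the determinant is 0.
It vanishes, so the lines are concurrent at (-73, -44).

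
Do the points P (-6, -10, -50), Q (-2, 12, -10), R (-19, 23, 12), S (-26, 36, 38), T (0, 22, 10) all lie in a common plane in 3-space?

The plane through P, Q, R has normal n = PQ × PR = (44, -768, 418) and equation n·X = -13484.
Checking the remaining points: n·S = -12908, n·T = -12716.
Since n·S = -12908 ≠ -13484, S is off the plane and the points are not all coplanar.

No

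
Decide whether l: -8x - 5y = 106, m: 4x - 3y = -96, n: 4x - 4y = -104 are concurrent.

The three lines meet at one point iff the augmented coefficient matrix [aᵢ bᵢ cᵢ] has rank < 3, i.e. its determinant vanishes.
Here the determinant is -8.
Nonzero, so no common point exists.

No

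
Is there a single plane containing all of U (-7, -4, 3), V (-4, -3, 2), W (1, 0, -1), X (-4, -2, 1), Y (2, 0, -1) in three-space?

The plane through U, V, W has normal n = UV × UW = (0, 4, 4) and equation n·P = -4.
Checking the remaining points: n·X = -4, n·Y = -4.
All equal -4, so all 5 points lie in one plane.

Yes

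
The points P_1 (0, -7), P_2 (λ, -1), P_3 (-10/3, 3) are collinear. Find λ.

-2

Collinearity: (P_2 − P_1) must be parallel to (P_3 − P_1) = (-10/3, 10).
Cross-multiplying the components: (λ − 0)·(10) = (6)·(-10/3).
Solving gives λ = -2.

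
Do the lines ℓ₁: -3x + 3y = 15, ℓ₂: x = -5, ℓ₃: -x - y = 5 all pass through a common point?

Yes

Lines aᵢx + bᵢy = cᵢ with pairwise distinct directions are concurrent exactly when det[aᵢ bᵢ cᵢ] = 0.
Here the determinant is 0.
It vanishes, so the lines are concurrent at (-5, 0).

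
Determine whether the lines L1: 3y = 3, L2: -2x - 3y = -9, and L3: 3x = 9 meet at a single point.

Lines aᵢx + bᵢy = cᵢ with pairwise distinct directions are concurrent exactly when det[aᵢ bᵢ cᵢ] = 0.
Here the determinant is 0.
It vanishes, so the lines are concurrent at (3, 1).

Yes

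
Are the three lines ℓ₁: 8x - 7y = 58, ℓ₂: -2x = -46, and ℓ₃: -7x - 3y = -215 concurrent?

Yes

Lines aᵢx + bᵢy = cᵢ with pairwise distinct directions are concurrent exactly when det[aᵢ bᵢ cᵢ] = 0.
Here the determinant is 0.
It vanishes, so the lines are concurrent at (23, 18).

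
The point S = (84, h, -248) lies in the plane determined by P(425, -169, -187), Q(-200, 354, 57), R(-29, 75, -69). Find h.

Coplanarity requires PQ · (PR × PS) = 0.
PQ = (-625, 523, 244), PR = (-454, 244, 118); the triple product is linear in h with coefficient -37026 and constant term -12181554.
Setting it to zero: h = -329.

-329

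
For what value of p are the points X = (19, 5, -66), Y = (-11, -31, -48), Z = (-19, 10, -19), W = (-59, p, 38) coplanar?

Coplanarity ⇔ det[XY; XZ; XW] = 0.
Expanding, this is linear in p: (726)p + (-22506) = 0.
So p = 31.

31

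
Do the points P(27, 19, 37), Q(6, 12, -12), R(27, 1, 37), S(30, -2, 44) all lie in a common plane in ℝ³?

Yes

The four points are coplanar iff the 3×3 determinant with rows PQ, PR, PS is zero.
Rows: (-21, -7, -49), (0, -18, 0), (3, -21, 7).
Expanding along the first row: (-21)(-126) − (-7)(0) + (-49)(54) = 0.
Zero determinant ⇒ coplanar.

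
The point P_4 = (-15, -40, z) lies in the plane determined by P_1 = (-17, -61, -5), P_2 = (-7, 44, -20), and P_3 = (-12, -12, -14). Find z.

-8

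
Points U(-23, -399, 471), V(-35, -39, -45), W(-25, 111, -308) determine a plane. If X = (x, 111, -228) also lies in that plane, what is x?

The plane through U, V, W has equation −17280x − 8316y − 5400z = 1172124.
Substituting X: (-17280)x + (308124) = 1172124, so x = -50.

-50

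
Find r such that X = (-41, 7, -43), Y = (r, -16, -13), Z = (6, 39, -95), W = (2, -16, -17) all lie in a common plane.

Coplanarity ⇔ det[XY; XZ; XW] = 0.
Expanding, this is linear in r: (-364)r + (-9100) = 0.
So r = -25.

-25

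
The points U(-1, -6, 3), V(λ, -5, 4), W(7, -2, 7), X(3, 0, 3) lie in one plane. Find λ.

1

Normal to plane UWX: n = (-24, 16, 32); plane equation n·P = 24.
Requiring n·V = 24: (-24)λ + (48) = 24.
So λ = 1.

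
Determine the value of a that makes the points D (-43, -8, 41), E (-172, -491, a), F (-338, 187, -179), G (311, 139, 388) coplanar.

-179

The points are coplanar iff DE · (DF × DG) = 0.
Expanding, this is linear in a: (-112395)a + (-20118705) = 0.
So a = -179.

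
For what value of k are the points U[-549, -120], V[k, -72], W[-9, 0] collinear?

-333

The three points are collinear iff det[UV; UW] = 0.
This determinant is linear in k: (120)k + (39960) = 0, so k = -333.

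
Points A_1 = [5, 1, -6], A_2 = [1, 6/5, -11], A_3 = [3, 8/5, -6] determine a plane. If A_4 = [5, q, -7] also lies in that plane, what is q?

4/5

A normal to the plane is n = A_1A_2 × A_1A_3 = (3, 10, -2).
A_4 lies in the plane iff n · A_1A_4 = 0.
This gives (10)q + (-8) = 0, so q = 4/5.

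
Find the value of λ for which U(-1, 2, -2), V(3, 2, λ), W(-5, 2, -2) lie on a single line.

-2

Direction UW = (-4, 0, 0). From the x-coordinate of V, the parameter along the line is τ = (3 − (-1))/(-4) = -1.
Then λ = (-2) + (-1)·(0) = -2.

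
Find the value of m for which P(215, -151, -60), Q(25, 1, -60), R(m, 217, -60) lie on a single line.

-245

Collinearity requires PQ × PR = 0; each component is linear in m.
The z-component gives (-152)m + (-37240) = 0, so m = -245.
The remaining components then also vanish.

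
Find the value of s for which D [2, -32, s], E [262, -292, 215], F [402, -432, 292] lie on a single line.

72

Direction EF = (140, -140, 77). From the x-coordinate of D, the parameter along the line is τ = (2 − 262)/140 = -13/7.
Then s = 215 + (-13/7)·(77) = 72.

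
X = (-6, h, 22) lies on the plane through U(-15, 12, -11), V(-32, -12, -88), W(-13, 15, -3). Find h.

A normal to the plane is n = UV × UW = (39, -18, -3).
X lies in the plane iff n · UX = 0.
This gives (-18)h + (468) = 0, so h = 26.

26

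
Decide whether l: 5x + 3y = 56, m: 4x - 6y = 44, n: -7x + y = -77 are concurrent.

No

The three lines meet at one point iff the augmented coefficient matrix [aᵢ bᵢ cᵢ] has rank < 3, i.e. its determinant vanishes.
Here the determinant is -38.
Nonzero, so no common point exists.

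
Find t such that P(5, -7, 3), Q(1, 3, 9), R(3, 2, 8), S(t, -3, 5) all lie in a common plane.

Normal to plane PQR: n = (-4, 8, -16); plane equation n·X = -124.
Requiring n·S = -124: (-4)t + (-104) = -124.
So t = 5.

5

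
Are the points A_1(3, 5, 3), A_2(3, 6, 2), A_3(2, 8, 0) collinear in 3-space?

A_1A_2 = (0, 1, -1), A_1A_3 = (-1, 3, -3).
Comparing components 3 and 1: (-1)(-1) − (0)(-3) = 1 ≠ 0, so A_1A_2 and A_1A_3 are not parallel and the points are not collinear.

No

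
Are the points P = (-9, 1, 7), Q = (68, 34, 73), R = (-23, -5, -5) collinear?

PQ = (77, 33, 66), PR = (-14, -6, -12).
PQ × PR = (0, 0, 0).
The cross product vanishes, so the three points are collinear.

Yes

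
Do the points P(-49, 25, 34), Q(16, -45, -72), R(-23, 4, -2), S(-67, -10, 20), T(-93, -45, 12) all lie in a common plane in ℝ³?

The plane through P, Q, R has normal n = PQ × PR = (294, -416, 455) and equation n·X = -9336.
Checking the remaining points: n·S = -6438, n·T = -3162.
Since n·S = -6438 ≠ -9336, S is off the plane and the points are not all coplanar.

No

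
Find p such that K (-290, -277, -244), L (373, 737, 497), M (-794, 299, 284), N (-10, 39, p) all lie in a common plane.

Coplanarity ⇔ det[KL; KM; KN] = 0.
Expanding, this is linear in p: (892944)p + (19644768) = 0.
So p = -22.

-22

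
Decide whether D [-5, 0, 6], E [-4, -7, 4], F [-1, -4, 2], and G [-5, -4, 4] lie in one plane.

A normal to the plane through D, E, F is n = DE × DF = (20, -4, 24).
The plane has equation n·P = 44. For G: n·G = 12.
12 ≠ 44, so G is off the plane.

No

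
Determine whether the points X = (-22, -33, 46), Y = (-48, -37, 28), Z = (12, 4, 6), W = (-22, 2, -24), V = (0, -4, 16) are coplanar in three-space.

The plane through X, Y, Z has normal n = XY × XZ = (826, -1652, -826) and equation n·P = -1652.
Checking the remaining points: n·W = -1652, n·V = -6608.
Since n·V = -6608 ≠ -1652, V is off the plane and the points are not all coplanar.

No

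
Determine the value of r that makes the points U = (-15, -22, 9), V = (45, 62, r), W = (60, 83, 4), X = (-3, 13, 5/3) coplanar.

5

Normal to plane UWX: n = (-595, 490, 1365); plane equation n·P = 10430.
Requiring n·V = 10430: (1365)r + (3605) = 10430.
So r = 5.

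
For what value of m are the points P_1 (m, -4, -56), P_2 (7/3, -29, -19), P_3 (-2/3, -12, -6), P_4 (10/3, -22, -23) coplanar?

34/3

The points are coplanar iff P_1P_2 · (P_1P_3 × P_1P_4) = 0.
Expanding, this is linear in m: (159)m + (-1802) = 0.
So m = 34/3.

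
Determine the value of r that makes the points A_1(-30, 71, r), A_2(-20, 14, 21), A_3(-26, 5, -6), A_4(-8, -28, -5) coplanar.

72

The points are coplanar iff A_1A_2 · (A_1A_3 × A_1A_4) = 0.
Expanding, this is linear in r: (-360)r + (25920) = 0.
So r = 72.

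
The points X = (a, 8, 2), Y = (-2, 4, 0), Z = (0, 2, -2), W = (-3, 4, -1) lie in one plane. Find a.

Coplanarity ⇔ det[XY; XZ; XW] = 0.
Expanding, this is linear in a: (-2)a + (-16) = 0.
So a = -8.

-8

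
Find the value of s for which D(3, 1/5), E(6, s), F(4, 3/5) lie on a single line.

7/5

Collinearity: (E − D) must be parallel to (F − D) = (1, 2/5).
Cross-multiplying the components: (s − 1/5)·(1) = (3)·(2/5).
Solving gives s = 7/5.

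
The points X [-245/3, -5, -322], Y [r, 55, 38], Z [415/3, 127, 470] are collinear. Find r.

Collinearity requires XY × XZ = 0; each component is linear in r.
The y-component gives (-792)r + (14520) = 0, so r = 55/3.
The remaining components then also vanish.

55/3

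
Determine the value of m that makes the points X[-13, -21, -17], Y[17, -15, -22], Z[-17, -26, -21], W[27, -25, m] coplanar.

-37

Coplanarity ⇔ det[XY; XZ; XW] = 0.
Expanding, this is linear in m: (-126)m + (-4662) = 0.
So m = -37.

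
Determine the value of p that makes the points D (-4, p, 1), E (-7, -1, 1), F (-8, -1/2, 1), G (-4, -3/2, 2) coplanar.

-5/2

Coplanarity ⇔ det[DE; DF; DG] = 0.
Expanding, this is linear in p: (-1)p + (-5/2) = 0.
So p = -5/2.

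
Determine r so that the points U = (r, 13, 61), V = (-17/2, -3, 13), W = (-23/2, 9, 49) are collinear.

Collinearity requires UV × UW = 0; each component is linear in r.
The y-component gives (36)r + (450) = 0, so r = -25/2.
The remaining components then also vanish.

-25/2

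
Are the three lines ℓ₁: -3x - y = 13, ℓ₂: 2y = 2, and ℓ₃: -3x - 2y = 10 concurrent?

No

The three lines meet at one point iff the augmented coefficient matrix [aᵢ bᵢ cᵢ] has rank < 3, i.e. its determinant vanishes.
Here the determinant is 12.
Nonzero, so no common point exists.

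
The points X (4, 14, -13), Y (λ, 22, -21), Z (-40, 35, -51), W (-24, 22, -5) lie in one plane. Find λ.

Coplanarity ⇔ det[XY; XZ; XW] = 0.
Expanding, this is linear in λ: (472)λ + (7552) = 0.
So λ = -16.

-16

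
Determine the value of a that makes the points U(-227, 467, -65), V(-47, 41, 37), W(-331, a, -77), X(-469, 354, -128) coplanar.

The points are coplanar iff UV · (UW × UX) = 0.
Expanding, this is linear in a: (13344)a + (-3722976) = 0.
So a = 279.

279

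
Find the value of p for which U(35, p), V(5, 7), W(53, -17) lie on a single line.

-8

Collinearity: (U − V) must be parallel to (W − V) = (48, -24).
Cross-multiplying the components: (p − 7)·(48) = (30)·(-24).
Solving gives p = -8.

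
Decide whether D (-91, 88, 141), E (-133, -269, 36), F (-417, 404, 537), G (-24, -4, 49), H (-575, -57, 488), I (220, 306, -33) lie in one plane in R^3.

Yes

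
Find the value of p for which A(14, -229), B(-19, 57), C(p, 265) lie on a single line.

-43

The three points are collinear iff det[AB; AC] = 0.
This determinant is linear in p: (-286)p + (-12298) = 0, so p = -43.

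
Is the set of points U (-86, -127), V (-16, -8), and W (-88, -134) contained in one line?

UV = (70, 119), UW = (-2, -7).
det[UV; UW] = (70)(-7) − (119)(-2) = -252.
The determinant is nonzero, so they are not collinear.

No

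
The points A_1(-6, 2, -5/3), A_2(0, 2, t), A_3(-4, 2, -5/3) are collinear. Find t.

Collinearity requires A_1A_2 × A_1A_3 = 0; each component is linear in t.
The y-component gives (2)t + (10/3) = 0, so t = -5/3.
The remaining components then also vanish.

-5/3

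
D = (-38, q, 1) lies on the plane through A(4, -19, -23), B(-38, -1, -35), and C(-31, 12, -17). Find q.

Coplanarity requires AB · (AC × AD) = 0.
AB = (-42, 18, -12), AC = (-35, 31, 6); the triple product is linear in q with coefficient 672 and constant term -23520.
Setting it to zero: q = 35.

35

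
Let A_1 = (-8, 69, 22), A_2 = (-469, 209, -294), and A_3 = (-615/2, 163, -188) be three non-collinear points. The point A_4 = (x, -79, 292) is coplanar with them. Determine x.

The plane through A_1, A_2, A_3 has equation 304x − 2168y − 1404z = -182912.
Substituting A_4: (304)x + (-238696) = -182912, so x = 367/2.

367/2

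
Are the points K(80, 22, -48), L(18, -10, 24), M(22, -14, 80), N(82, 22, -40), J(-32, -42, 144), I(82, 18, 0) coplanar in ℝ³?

Yes

The plane through K, L, M has normal n = KL × KM = (-1504, 3760, 376) and equation n·P = -55648.
Checking the remaining points: n·N = -55648, n·J = -55648, n·I = -55648.
All equal -55648, so all 6 points lie in one plane.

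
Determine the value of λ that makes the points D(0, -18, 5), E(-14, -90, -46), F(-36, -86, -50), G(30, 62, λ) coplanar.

Coplanarity ⇔ det[DE; DF; DG] = 0.
Expanding, this is linear in λ: (-1640)λ + (108240) = 0.
So λ = 66.

66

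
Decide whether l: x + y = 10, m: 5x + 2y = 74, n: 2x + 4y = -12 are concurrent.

No

The three lines meet at one point iff the augmented coefficient matrix [aᵢ bᵢ cᵢ] has rank < 3, i.e. its determinant vanishes.
Here the determinant is 48.
Nonzero, so no common point exists.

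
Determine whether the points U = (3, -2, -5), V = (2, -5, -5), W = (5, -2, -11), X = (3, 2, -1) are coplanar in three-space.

Yes

The four points are coplanar iff the 3×3 determinant with rows UV, UW, UX is zero.
Rows: (-1, -3, 0), (2, 0, -6), (0, 4, 4).
Expanding along the first row: (-1)(24) − (-3)(8) + (0)(8) = 0.
Zero determinant ⇒ coplanar.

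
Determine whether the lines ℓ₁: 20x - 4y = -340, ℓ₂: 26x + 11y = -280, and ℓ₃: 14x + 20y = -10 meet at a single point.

Yes

Intersecting ℓ₁ and ℓ₂: solving the 2×2 system gives (x, y) = (-15, 10).
Substitute into ℓ₃: (14)(-15) + (20)(10) = -10.
This equals -10, so (-15, 10) lies on all three lines and they are concurrent.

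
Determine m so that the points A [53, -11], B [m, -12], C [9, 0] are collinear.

57

The three points are collinear iff det[AB; AC] = 0.
This determinant is linear in m: (11)m + (-627) = 0, so m = 57.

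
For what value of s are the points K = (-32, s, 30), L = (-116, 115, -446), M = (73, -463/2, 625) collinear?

Direction LM = (189, -693/2, 1071). From the x-coordinate of K, the parameter along the line is τ = (-32 − (-116))/189 = 4/9.
Then s = 115 + 4/9·(-693/2) = -39.

-39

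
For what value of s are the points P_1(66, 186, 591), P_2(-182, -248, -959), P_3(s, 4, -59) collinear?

Collinearity requires P_1P_2 × P_1P_3 = 0; each component is linear in s.
The y-component gives (-1550)s + (-58900) = 0, so s = -38.
The remaining components then also vanish.

-38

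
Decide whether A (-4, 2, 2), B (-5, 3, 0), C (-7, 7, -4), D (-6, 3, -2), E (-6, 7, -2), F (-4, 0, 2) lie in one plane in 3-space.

The plane through A, B, C has normal n = AB × AC = (4, 0, -2) and equation n·P = -20.
Checking the remaining points: n·D = -20, n·E = -20, n·F = -20.
All equal -20, so all 6 points lie in one plane.

Yes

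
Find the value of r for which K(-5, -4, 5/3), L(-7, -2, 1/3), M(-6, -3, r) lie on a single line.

1

Collinearity requires KL × KM = 0; each component is linear in r.
The x-component gives (2)r + (-2) = 0, so r = 1.
The remaining components then also vanish.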